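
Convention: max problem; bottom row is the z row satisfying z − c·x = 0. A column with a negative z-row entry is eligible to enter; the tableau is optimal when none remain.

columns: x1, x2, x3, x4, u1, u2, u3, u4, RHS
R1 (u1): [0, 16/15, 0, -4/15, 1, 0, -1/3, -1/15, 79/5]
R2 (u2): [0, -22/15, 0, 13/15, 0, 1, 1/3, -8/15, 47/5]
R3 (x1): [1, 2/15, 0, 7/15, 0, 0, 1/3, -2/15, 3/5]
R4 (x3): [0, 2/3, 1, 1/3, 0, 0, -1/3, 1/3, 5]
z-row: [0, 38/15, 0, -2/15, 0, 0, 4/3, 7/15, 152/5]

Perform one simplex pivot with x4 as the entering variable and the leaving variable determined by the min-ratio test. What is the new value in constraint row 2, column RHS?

58/7

Ratio test on column x4 — row 1: entry -4/15 ≤ 0; row 2: (47/5)/(13/15) = 141/13; row 3: (3/5)/(7/15) = 9/7; row 4: 5/(1/3) = 15. Minimum is 9/7 at row 3 (x1 leaves); pivot element 7/15.
Divide row 3 by 7/15; eliminate column x4 from the other rows.
Row 2 update in column RHS: 47/5 − (13/15)·(9/7) = 58/7.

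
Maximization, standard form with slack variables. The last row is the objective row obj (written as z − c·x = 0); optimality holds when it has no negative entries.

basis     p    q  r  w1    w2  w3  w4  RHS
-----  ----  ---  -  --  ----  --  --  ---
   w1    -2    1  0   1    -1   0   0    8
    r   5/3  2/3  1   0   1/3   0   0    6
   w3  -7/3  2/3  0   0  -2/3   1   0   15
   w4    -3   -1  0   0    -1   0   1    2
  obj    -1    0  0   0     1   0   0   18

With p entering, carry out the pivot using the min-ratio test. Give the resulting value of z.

Ratio test on column p — row 1: entry -2 ≤ 0; row 2: 6/(5/3) = 18/5; row 3: entry -7/3 ≤ 0; row 4: entry -3 ≤ 0. Minimum is 18/5 at row 2 (r leaves); pivot element 5/3.
Pivot on row 2; the obj-row RHS becomes 18 − (-1)·(18/5) = 108/5.

108/5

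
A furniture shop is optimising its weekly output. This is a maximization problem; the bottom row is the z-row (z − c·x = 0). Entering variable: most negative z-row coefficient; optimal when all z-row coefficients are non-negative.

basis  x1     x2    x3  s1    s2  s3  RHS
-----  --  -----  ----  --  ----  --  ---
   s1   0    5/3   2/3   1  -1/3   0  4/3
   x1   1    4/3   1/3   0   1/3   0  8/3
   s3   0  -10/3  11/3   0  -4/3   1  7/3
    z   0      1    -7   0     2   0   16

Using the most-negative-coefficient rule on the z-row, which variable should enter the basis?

Negative z-row entries: x3: -7.
The most negative is -7 in column x3, so x3 enters.

x3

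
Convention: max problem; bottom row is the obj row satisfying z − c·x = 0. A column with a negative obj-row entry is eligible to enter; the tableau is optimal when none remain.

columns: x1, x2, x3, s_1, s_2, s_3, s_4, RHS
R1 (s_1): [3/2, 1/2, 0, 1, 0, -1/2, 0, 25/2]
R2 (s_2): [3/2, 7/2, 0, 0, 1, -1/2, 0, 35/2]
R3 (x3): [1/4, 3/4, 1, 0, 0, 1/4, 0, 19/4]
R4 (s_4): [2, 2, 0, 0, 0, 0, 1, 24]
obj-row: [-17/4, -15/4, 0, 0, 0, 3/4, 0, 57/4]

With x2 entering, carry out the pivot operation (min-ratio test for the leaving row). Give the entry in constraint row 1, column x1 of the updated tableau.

Ratio test on column x2 — row 1: (25/2)/(1/2) = 25; row 2: (35/2)/(7/2) = 5; row 3: (19/4)/(3/4) = 19/3; row 4: 24/2 = 12. Minimum is 5 at row 2 (s_2 leaves); pivot element 7/2.
Divide row 2 by 7/2; eliminate column x2 from the other rows.
Row 1 update in column x1: 3/2 − (1/2)·(3/7) = 9/7.

9/7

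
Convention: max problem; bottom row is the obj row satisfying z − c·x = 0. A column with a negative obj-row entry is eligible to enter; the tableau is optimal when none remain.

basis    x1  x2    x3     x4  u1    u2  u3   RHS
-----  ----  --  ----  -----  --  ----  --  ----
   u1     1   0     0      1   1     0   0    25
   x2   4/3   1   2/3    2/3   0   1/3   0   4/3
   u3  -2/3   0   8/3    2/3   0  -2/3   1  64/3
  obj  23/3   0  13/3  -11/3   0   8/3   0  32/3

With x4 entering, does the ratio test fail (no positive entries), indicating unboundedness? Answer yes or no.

no

Column x4 has positive entries in row(s) 1, 2, 3, so the ratio test bounds it — not unbounded.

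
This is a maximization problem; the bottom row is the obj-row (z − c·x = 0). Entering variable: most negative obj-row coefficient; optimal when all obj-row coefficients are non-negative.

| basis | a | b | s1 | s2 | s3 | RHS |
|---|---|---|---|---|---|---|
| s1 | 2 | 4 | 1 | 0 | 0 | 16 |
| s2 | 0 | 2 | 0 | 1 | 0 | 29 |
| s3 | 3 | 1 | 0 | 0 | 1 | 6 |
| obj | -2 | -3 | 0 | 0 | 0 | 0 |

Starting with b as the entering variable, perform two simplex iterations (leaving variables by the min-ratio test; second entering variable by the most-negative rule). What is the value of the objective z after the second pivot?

62/5

Ratio test on column b — row 1: 16/4 = 4; row 2: 29/2 = 29/2; row 3: 6/1 = 6. Minimum is 4 at row 1 (s1 leaves); pivot element 4.
Pivot on row 1; the obj-row RHS becomes 0 − (-3)·4 = 12.
Next entering variable (most negative obj-row entry -1/2): a.
Ratio test on column a — row 1: 4/(1/2) = 8; row 2: entry -1 ≤ 0; row 3: 2/(5/2) = 4/5. Minimum is 4/5 at row 3 (s3 leaves); pivot element 5/2.
After the second pivot the obj-row RHS is 12 − (-1/2)·(4/5) = 62/5.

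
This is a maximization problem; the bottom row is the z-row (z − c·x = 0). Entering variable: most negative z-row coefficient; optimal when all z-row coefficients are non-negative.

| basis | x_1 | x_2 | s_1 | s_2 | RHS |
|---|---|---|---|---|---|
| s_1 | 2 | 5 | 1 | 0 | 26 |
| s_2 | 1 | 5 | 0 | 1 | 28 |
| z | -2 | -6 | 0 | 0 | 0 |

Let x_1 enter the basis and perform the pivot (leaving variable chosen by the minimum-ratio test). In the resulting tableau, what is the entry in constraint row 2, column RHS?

Ratio test on column x_1 — row 1: 26/2 = 13; row 2: 28/1 = 28. Minimum is 13 at row 1 (s_1 leaves); pivot element 2.
Divide row 1 by 2; eliminate column x_1 from the other rows.
Row 2 update in column RHS: 28 − 1·13 = 15.

15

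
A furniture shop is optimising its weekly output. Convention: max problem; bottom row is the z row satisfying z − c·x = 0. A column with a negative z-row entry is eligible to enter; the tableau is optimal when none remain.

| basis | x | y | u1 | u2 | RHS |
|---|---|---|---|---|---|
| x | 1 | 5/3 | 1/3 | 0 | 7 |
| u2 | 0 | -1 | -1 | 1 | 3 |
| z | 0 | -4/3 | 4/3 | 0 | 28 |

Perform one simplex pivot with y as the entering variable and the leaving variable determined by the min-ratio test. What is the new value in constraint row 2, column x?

3/5

Ratio test on column y — row 1: 7/(5/3) = 21/5; row 2: entry -1 ≤ 0. Minimum is 21/5 at row 1 (x leaves); pivot element 5/3.
Divide row 1 by 5/3; eliminate column y from the other rows.
Row 2 update in column x: 0 − (-1)·(3/5) = 3/5.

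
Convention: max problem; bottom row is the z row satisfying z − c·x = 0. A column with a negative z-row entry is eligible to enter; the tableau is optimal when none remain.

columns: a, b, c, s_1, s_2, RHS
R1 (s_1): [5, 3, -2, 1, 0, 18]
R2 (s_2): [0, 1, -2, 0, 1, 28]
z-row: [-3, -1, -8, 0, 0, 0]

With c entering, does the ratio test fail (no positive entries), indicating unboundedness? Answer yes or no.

yes

Every constraint-row entry in column c is ≤ 0, so increasing c is unbounded.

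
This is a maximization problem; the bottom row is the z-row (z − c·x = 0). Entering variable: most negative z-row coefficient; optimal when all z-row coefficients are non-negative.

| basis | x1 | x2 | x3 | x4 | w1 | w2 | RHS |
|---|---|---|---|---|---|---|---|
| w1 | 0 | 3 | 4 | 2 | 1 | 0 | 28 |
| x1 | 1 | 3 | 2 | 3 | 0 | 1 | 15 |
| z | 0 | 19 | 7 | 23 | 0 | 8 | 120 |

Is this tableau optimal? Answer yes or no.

yes

Every z-row coefficient is ≥ 0, so the tableau is optimal.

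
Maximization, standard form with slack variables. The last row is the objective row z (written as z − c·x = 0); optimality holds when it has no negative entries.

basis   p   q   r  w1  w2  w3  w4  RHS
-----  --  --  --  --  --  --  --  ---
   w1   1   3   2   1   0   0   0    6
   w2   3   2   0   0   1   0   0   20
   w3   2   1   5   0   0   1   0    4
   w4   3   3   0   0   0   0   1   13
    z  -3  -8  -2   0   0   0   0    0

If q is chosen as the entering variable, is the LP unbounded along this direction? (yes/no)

no

Column q has positive entries in row(s) 1, 2, 3, 4, so the ratio test bounds it — not unbounded.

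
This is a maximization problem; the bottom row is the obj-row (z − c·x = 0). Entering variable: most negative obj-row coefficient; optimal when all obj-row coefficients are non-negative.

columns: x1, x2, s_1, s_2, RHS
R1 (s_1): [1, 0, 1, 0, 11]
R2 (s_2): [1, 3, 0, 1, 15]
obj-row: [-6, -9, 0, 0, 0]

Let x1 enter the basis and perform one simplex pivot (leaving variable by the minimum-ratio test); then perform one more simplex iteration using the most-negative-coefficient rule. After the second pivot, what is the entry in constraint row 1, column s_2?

0

Ratio test on column x1 — row 1: 11/1 = 11; row 2: 15/1 = 15. Minimum is 11 at row 1 (s_1 leaves); pivot element 1.
Divide row 1 by 1; eliminate column x1 from the other rows.
Second iteration: most negative obj-row entry is -9 in column x2, so x2 enters.
Ratio test on column x2 — row 1: entry 0 ≤ 0; row 2: 4/3 = 4/3. Minimum is 4/3 at row 2 (s_2 leaves); pivot element 3.
Divide row 2 by 3; eliminate column x2 from the other rows.
After both pivots, the entry at constraint row 1, column s_2 is 0.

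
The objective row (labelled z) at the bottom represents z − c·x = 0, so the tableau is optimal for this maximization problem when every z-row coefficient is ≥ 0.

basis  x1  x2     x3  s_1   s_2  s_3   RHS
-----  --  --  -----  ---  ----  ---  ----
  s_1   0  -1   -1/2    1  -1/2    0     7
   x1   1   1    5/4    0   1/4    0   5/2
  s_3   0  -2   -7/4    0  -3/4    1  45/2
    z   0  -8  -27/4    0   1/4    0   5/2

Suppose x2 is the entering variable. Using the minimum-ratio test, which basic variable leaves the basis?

x1

Column x2 entries and ratios — s_1: -1 ≤ 0, skip; x1: (5/2)/1 = 5/2; s_3: -2 ≤ 0, skip.
Smallest ratio is 5/2 in the row of x1, so x1 leaves.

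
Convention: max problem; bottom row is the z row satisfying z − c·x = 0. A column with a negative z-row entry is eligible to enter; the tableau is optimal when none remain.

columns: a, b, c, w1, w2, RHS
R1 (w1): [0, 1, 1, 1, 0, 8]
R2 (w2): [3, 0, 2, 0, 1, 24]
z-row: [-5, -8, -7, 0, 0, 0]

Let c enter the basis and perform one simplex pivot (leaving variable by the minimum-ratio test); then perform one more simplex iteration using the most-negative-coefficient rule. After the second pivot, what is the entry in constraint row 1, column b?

1

Ratio test on column c — row 1: 8/1 = 8; row 2: 24/2 = 12. Minimum is 8 at row 1 (w1 leaves); pivot element 1.
Divide row 1 by 1; eliminate column c from the other rows.
Second iteration: most negative z-row entry is -5 in column a, so a enters.
Ratio test on column a — row 1: entry 0 ≤ 0; row 2: 8/3 = 8/3. Minimum is 8/3 at row 2 (w2 leaves); pivot element 3.
Divide row 2 by 3; eliminate column a from the other rows.
After both pivots, the entry at constraint row 1, column b is 1.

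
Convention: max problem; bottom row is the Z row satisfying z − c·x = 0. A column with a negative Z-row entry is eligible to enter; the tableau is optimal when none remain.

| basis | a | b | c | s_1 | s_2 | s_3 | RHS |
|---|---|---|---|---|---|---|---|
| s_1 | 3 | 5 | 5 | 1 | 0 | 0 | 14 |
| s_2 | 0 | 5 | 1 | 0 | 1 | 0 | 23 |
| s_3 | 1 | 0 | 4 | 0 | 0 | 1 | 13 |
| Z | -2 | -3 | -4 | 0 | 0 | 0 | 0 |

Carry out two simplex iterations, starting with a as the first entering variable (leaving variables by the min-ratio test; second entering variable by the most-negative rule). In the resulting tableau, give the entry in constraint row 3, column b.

-4

Ratio test on column a — row 1: 14/3 = 14/3; row 2: entry 0 ≤ 0; row 3: 13/1 = 13. Minimum is 14/3 at row 1 (s_1 leaves); pivot element 3.
Divide row 1 by 3; eliminate column a from the other rows.
Second iteration: most negative Z-row entry is -2/3 in column c, so c enters.
Ratio test on column c — row 1: (14/3)/(5/3) = 14/5; row 2: 23/1 = 23; row 3: (25/3)/(7/3) = 25/7. Minimum is 14/5 at row 1 (a leaves); pivot element 5/3.
Divide row 1 by 5/3; eliminate column c from the other rows.
After both pivots, the entry at constraint row 3, column b is -4.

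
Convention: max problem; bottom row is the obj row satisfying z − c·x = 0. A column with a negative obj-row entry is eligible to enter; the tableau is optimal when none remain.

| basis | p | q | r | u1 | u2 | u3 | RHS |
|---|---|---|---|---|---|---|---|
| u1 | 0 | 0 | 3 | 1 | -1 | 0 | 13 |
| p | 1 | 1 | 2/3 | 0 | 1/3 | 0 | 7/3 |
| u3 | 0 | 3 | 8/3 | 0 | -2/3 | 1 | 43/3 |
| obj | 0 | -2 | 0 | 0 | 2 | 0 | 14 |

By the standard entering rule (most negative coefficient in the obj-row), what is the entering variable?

Negative obj-row entries: q: -2.
The most negative is -2 in column q, so q enters.

q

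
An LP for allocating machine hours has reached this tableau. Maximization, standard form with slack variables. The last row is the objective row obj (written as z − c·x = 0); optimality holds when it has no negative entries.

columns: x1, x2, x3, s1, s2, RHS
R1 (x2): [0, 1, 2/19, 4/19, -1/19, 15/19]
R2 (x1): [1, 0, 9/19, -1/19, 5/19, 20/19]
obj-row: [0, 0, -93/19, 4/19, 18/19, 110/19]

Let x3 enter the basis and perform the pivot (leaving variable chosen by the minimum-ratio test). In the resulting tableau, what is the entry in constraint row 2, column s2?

Ratio test on column x3 — row 1: (15/19)/(2/19) = 15/2; row 2: (20/19)/(9/19) = 20/9. Minimum is 20/9 at row 2 (x1 leaves); pivot element 9/19.
Divide row 2 by 9/19; eliminate column x3 from the other rows.
In the new row 2, the s2 entry is the old entry divided by the pivot: (5/19)/(9/19) = 5/9.

5/9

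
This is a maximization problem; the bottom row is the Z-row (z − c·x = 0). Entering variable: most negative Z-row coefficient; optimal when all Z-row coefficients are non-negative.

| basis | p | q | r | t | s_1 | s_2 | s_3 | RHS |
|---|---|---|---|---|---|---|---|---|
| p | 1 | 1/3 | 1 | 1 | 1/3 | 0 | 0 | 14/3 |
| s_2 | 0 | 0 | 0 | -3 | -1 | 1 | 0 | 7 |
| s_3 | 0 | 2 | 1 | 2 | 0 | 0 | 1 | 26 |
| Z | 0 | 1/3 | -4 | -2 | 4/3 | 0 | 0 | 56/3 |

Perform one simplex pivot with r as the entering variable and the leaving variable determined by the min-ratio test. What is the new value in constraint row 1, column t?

Ratio test on column r — row 1: (14/3)/1 = 14/3; row 2: entry 0 ≤ 0; row 3: 26/1 = 26. Minimum is 14/3 at row 1 (p leaves); pivot element 1.
Divide row 1 by 1; eliminate column r from the other rows.
In the new row 1, the t entry is the old entry divided by the pivot: 1/1 = 1.

1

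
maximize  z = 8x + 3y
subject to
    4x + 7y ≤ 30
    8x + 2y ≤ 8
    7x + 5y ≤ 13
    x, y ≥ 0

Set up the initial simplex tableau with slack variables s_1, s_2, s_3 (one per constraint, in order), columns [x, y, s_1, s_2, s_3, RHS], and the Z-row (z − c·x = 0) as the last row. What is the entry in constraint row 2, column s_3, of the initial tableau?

Slack s_3 belongs to constraint 3; its column is the unit vector e_3, so the entry in row 2 is 0.

0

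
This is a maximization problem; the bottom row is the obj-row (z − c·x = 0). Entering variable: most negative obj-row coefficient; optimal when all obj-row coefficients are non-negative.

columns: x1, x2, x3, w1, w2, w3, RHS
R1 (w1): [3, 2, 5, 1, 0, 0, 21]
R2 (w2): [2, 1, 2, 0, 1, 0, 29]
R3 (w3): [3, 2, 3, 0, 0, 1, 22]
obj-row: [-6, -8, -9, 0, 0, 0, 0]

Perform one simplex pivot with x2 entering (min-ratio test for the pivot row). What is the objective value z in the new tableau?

84

Ratio test on column x2 — row 1: 21/2 = 21/2; row 2: 29/1 = 29; row 3: 22/2 = 11. Minimum is 21/2 at row 1 (w1 leaves); pivot element 2.
Pivot on row 1; the obj-row RHS becomes 0 − (-8)·(21/2) = 84.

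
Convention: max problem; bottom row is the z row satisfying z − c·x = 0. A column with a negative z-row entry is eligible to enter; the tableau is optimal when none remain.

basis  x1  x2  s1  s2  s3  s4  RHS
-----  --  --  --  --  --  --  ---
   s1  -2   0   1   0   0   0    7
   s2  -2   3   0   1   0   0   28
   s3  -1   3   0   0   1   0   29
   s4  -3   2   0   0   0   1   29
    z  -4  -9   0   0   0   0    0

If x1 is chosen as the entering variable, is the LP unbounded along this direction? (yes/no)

yes

Every constraint-row entry in column x1 is ≤ 0, so increasing x1 is unbounded.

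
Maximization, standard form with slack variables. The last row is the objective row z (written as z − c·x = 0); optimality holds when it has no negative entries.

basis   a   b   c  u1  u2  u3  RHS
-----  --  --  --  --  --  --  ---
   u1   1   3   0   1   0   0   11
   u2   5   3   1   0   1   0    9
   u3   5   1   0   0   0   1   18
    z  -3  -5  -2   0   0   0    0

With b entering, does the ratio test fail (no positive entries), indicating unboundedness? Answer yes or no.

Column b has positive entries in row(s) 1, 2, 3, so the ratio test bounds it — not unbounded.

no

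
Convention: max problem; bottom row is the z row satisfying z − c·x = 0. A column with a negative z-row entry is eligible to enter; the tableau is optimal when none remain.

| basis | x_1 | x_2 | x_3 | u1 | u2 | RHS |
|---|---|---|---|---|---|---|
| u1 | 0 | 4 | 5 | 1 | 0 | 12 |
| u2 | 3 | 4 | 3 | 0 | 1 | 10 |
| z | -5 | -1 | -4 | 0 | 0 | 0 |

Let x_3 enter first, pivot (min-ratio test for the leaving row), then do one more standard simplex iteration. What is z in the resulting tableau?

214/15

Ratio test on column x_3 — row 1: 12/5 = 12/5; row 2: 10/3 = 10/3. Minimum is 12/5 at row 1 (u1 leaves); pivot element 5.
Pivot on row 1; the z-row RHS becomes 0 − (-4)·(12/5) = 48/5.
Next entering variable (most negative z-row entry -5): x_1.
Ratio test on column x_1 — row 1: entry 0 ≤ 0; row 2: (14/5)/3 = 14/15. Minimum is 14/15 at row 2 (u2 leaves); pivot element 3.
After the second pivot the z-row RHS is 48/5 − (-5)·(14/15) = 214/15.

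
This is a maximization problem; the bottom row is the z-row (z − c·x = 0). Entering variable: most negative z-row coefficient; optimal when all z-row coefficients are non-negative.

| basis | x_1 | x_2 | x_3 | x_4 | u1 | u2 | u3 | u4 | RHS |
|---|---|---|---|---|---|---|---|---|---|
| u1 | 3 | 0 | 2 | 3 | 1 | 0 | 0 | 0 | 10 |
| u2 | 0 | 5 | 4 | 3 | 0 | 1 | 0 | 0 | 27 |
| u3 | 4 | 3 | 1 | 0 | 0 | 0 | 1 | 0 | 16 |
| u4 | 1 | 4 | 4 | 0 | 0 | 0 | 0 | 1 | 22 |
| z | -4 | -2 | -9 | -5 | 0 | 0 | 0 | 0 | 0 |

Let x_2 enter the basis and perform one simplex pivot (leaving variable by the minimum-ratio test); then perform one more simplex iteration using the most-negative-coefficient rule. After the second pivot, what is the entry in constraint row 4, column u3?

4/7

Ratio test on column x_2 — row 1: entry 0 ≤ 0; row 2: 27/5 = 27/5; row 3: 16/3 = 16/3; row 4: 22/4 = 11/2. Minimum is 16/3 at row 3 (u3 leaves); pivot element 3.
Divide row 3 by 3; eliminate column x_2 from the other rows.
Second iteration: most negative z-row entry is -25/3 in column x_3, so x_3 enters.
Ratio test on column x_3 — row 1: 10/2 = 5; row 2: (1/3)/(7/3) = 1/7; row 3: (16/3)/(1/3) = 16; row 4: (2/3)/(8/3) = 1/4. Minimum is 1/7 at row 2 (u2 leaves); pivot element 7/3.
Divide row 2 by 7/3; eliminate column x_3 from the other rows.
After both pivots, the entry at constraint row 4, column u3 is 4/7.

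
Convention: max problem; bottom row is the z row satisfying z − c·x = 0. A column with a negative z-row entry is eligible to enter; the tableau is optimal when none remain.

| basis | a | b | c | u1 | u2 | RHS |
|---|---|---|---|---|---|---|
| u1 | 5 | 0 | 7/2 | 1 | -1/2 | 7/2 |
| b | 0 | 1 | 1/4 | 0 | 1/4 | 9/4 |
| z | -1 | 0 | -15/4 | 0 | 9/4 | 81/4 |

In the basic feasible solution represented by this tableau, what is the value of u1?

7/2

u1 is basic (row 1); its value is the RHS of that row, 7/2.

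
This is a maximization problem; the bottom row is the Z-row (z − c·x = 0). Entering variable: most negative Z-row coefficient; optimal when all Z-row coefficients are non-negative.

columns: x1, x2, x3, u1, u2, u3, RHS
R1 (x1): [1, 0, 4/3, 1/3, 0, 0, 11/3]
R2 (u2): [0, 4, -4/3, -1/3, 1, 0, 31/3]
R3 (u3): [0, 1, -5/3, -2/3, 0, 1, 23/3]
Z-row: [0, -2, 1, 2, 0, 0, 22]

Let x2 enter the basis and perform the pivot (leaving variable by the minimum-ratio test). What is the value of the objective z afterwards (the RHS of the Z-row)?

Ratio test on column x2 — row 1: entry 0 ≤ 0; row 2: (31/3)/4 = 31/12; row 3: (23/3)/1 = 23/3. Minimum is 31/12 at row 2 (u2 leaves); pivot element 4.
Pivot on row 2; the Z-row RHS becomes 22 − (-2)·(31/12) = 163/6.

163/6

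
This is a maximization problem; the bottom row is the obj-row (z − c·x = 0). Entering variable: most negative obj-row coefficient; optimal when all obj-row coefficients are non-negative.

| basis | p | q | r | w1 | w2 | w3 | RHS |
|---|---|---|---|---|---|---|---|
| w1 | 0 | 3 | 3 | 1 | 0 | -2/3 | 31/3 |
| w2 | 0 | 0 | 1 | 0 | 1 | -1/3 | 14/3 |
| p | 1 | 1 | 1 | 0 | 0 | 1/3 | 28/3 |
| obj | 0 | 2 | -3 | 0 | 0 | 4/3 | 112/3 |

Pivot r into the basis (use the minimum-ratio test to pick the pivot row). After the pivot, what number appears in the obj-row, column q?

Ratio test on column r — row 1: (31/3)/3 = 31/9; row 2: (14/3)/1 = 14/3; row 3: (28/3)/1 = 28/3. Minimum is 31/9 at row 1 (w1 leaves); pivot element 3.
Divide row 1 by 3; eliminate column r from the other rows.
obj-row update in column q: 2 − (-3)·1 = 5.

5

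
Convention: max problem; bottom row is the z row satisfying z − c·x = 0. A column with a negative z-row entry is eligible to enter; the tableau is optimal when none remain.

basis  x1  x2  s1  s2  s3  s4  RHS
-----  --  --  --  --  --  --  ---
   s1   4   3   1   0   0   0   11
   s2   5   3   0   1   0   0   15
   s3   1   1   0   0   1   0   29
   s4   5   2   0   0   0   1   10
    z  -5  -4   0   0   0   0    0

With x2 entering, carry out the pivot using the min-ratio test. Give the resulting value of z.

Ratio test on column x2 — row 1: 11/3 = 11/3; row 2: 15/3 = 5; row 3: 29/1 = 29; row 4: 10/2 = 5. Minimum is 11/3 at row 1 (s1 leaves); pivot element 3.
Pivot on row 1; the z-row RHS becomes 0 − (-4)·(11/3) = 44/3.

44/3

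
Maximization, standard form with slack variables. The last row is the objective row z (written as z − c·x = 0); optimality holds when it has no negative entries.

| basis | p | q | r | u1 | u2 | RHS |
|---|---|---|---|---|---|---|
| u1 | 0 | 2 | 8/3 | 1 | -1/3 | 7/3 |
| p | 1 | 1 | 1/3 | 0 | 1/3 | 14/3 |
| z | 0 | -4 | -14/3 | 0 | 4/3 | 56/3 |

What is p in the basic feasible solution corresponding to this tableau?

p is basic (row 2); its value is the RHS of that row, 14/3.

14/3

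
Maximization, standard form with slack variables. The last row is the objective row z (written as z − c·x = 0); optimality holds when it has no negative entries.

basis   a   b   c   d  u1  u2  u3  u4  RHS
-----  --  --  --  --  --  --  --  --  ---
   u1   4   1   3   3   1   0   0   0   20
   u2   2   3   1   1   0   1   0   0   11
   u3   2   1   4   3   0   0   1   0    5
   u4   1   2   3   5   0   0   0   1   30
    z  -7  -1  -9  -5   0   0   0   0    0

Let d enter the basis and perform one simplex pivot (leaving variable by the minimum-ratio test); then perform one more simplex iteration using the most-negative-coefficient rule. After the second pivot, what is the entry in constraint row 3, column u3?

Ratio test on column d — row 1: 20/3 = 20/3; row 2: 11/1 = 11; row 3: 5/3 = 5/3; row 4: 30/5 = 6. Minimum is 5/3 at row 3 (u3 leaves); pivot element 3.
Divide row 3 by 3; eliminate column d from the other rows.
Second iteration: most negative z-row entry is -11/3 in column a, so a enters.
Ratio test on column a — row 1: 15/2 = 15/2; row 2: (28/3)/(4/3) = 7; row 3: (5/3)/(2/3) = 5/2; row 4: entry -7/3 ≤ 0. Minimum is 5/2 at row 3 (d leaves); pivot element 2/3.
Divide row 3 by 2/3; eliminate column a from the other rows.
After both pivots, the entry at constraint row 3, column u3 is 1/2.

1/2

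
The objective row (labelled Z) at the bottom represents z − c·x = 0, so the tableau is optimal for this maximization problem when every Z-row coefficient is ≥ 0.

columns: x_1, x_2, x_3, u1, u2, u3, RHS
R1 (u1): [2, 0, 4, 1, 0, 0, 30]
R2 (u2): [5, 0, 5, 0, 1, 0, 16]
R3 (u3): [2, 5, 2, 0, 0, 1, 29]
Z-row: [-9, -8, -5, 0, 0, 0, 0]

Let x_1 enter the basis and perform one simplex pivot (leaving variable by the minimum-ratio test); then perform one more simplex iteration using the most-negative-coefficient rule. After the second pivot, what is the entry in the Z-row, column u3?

Ratio test on column x_1 — row 1: 30/2 = 15; row 2: 16/5 = 16/5; row 3: 29/2 = 29/2. Minimum is 16/5 at row 2 (u2 leaves); pivot element 5.
Divide row 2 by 5; eliminate column x_1 from the other rows.
Second iteration: most negative Z-row entry is -8 in column x_2, so x_2 enters.
Ratio test on column x_2 — row 1: entry 0 ≤ 0; row 2: entry 0 ≤ 0; row 3: (113/5)/5 = 113/25. Minimum is 113/25 at row 3 (u3 leaves); pivot element 5.
Divide row 3 by 5; eliminate column x_2 from the other rows.
After both pivots, the entry at the Z-row, column u3 is 8/5.

8/5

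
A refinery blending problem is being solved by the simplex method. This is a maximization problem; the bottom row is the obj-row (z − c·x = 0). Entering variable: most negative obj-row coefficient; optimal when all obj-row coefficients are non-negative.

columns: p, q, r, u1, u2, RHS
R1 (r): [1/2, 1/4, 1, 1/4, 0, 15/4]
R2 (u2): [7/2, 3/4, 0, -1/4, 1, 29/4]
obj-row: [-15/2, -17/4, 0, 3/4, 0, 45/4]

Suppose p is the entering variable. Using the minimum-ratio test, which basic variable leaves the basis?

Column p entries and ratios — r: (15/4)/(1/2) = 15/2; u2: (29/4)/(7/2) = 29/14.
Smallest ratio is 29/14 in the row of u2, so u2 leaves.

u2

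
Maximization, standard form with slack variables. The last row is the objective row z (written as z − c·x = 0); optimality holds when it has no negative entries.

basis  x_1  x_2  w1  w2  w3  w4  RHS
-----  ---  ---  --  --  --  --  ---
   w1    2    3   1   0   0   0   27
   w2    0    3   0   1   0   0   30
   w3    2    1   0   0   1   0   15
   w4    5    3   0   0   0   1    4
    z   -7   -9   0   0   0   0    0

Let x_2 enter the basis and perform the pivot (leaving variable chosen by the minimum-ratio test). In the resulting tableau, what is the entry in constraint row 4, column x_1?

5/3

Ratio test on column x_2 — row 1: 27/3 = 9; row 2: 30/3 = 10; row 3: 15/1 = 15; row 4: 4/3 = 4/3. Minimum is 4/3 at row 4 (w4 leaves); pivot element 3.
Divide row 4 by 3; eliminate column x_2 from the other rows.
In the new row 4, the x_1 entry is the old entry divided by the pivot: 5/3 = 5/3.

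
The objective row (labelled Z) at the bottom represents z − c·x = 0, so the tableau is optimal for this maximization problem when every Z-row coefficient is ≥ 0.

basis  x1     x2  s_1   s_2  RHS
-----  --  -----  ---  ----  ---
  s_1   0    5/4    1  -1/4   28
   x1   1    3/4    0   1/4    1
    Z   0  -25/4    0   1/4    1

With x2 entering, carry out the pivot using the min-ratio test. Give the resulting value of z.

28/3

Ratio test on column x2 — row 1: 28/(5/4) = 112/5; row 2: 1/(3/4) = 4/3. Minimum is 4/3 at row 2 (x1 leaves); pivot element 3/4.
Pivot on row 2; the Z-row RHS becomes 1 − (-25/4)·(4/3) = 28/3.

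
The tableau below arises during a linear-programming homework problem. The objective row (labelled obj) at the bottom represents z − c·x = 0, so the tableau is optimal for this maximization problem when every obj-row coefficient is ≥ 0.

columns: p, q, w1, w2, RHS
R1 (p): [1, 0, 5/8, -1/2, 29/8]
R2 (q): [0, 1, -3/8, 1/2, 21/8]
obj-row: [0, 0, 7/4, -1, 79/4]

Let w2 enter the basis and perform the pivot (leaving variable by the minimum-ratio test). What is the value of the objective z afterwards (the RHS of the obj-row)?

Ratio test on column w2 — row 1: entry -1/2 ≤ 0; row 2: (21/8)/(1/2) = 21/4. Minimum is 21/4 at row 2 (q leaves); pivot element 1/2.
Pivot on row 2; the obj-row RHS becomes 79/4 − (-1)·(21/4) = 25.

25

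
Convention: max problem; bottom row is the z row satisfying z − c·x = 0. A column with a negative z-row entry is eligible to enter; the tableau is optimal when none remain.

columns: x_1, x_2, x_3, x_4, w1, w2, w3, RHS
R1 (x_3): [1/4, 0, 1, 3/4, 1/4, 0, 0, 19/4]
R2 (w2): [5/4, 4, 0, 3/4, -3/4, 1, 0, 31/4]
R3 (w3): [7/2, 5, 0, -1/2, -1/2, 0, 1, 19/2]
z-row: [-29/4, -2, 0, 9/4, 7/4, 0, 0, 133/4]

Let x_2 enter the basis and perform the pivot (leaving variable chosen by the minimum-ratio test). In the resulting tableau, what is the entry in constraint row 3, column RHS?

19/10

Ratio test on column x_2 — row 1: entry 0 ≤ 0; row 2: (31/4)/4 = 31/16; row 3: (19/2)/5 = 19/10. Minimum is 19/10 at row 3 (w3 leaves); pivot element 5.
Divide row 3 by 5; eliminate column x_2 from the other rows.
In the new row 3, the RHS entry is the old entry divided by the pivot: (19/2)/5 = 19/10.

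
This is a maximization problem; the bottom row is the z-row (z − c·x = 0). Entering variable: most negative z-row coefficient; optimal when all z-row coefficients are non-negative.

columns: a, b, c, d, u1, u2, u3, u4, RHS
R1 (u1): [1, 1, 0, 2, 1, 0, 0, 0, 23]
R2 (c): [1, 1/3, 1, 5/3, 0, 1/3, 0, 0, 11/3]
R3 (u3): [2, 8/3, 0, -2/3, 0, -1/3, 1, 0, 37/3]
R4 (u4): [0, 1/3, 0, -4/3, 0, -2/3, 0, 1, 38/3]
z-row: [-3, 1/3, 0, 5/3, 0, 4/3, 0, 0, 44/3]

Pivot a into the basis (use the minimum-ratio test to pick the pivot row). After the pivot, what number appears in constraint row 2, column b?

1/3

Ratio test on column a — row 1: 23/1 = 23; row 2: (11/3)/1 = 11/3; row 3: (37/3)/2 = 37/6; row 4: entry 0 ≤ 0. Minimum is 11/3 at row 2 (c leaves); pivot element 1.
Divide row 2 by 1; eliminate column a from the other rows.
In the new row 2, the b entry is the old entry divided by the pivot: (1/3)/1 = 1/3.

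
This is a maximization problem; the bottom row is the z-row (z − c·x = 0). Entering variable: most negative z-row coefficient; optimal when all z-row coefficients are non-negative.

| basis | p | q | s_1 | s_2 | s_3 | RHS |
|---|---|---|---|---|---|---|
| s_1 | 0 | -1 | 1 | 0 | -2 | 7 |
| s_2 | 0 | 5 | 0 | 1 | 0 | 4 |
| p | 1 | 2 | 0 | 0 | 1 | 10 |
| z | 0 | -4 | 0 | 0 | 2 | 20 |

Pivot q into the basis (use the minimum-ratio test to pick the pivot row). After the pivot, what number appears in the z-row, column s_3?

2

Ratio test on column q — row 1: entry -1 ≤ 0; row 2: 4/5 = 4/5; row 3: 10/2 = 5. Minimum is 4/5 at row 2 (s_2 leaves); pivot element 5.
Divide row 2 by 5; eliminate column q from the other rows.
z-row update in column s_3: 2 − (-4)·0 = 2.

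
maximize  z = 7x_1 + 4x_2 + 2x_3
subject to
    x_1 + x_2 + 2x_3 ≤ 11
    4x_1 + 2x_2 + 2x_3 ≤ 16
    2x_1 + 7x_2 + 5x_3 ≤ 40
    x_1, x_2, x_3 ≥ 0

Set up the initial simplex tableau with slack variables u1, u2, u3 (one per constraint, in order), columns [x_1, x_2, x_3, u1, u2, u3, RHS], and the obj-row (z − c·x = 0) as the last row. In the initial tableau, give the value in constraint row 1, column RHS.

11

The RHS of constraint 1 is b_1 = 11.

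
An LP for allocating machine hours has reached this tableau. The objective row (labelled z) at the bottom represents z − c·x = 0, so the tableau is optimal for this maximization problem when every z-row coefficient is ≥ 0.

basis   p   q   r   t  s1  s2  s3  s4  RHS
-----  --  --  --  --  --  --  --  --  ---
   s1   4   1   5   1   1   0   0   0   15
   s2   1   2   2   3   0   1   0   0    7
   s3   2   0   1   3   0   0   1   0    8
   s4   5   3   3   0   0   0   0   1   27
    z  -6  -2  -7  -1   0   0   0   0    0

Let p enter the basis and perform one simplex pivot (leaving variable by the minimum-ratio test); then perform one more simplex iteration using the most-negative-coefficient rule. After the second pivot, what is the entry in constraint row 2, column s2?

Ratio test on column p — row 1: 15/4 = 15/4; row 2: 7/1 = 7; row 3: 8/2 = 4; row 4: 27/5 = 27/5. Minimum is 15/4 at row 1 (s1 leaves); pivot element 4.
Divide row 1 by 4; eliminate column p from the other rows.
Second iteration: most negative z-row entry is -1/2 in column q, so q enters.
Ratio test on column q — row 1: (15/4)/(1/4) = 15; row 2: (13/4)/(7/4) = 13/7; row 3: entry -1/2 ≤ 0; row 4: (33/4)/(7/4) = 33/7. Minimum is 13/7 at row 2 (s2 leaves); pivot element 7/4.
Divide row 2 by 7/4; eliminate column q from the other rows.
After both pivots, the entry at constraint row 2, column s2 is 4/7.

4/7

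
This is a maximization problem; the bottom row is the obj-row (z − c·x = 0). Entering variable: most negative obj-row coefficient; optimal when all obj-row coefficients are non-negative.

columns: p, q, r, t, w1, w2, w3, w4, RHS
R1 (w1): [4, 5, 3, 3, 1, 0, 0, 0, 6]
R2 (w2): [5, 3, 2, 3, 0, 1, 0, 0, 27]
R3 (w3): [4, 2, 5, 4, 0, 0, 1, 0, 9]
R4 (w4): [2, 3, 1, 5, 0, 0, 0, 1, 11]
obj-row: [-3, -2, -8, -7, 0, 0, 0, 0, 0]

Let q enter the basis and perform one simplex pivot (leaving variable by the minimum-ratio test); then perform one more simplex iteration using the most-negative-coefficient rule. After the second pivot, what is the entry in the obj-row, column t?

-15/19

Ratio test on column q — row 1: 6/5 = 6/5; row 2: 27/3 = 9; row 3: 9/2 = 9/2; row 4: 11/3 = 11/3. Minimum is 6/5 at row 1 (w1 leaves); pivot element 5.
Divide row 1 by 5; eliminate column q from the other rows.
Second iteration: most negative obj-row entry is -34/5 in column r, so r enters.
Ratio test on column r — row 1: (6/5)/(3/5) = 2; row 2: (117/5)/(1/5) = 117; row 3: (33/5)/(19/5) = 33/19; row 4: entry -4/5 ≤ 0. Minimum is 33/19 at row 3 (w3 leaves); pivot element 19/5.
Divide row 3 by 19/5; eliminate column r from the other rows.
After both pivots, the entry at the obj-row, column t is -15/19.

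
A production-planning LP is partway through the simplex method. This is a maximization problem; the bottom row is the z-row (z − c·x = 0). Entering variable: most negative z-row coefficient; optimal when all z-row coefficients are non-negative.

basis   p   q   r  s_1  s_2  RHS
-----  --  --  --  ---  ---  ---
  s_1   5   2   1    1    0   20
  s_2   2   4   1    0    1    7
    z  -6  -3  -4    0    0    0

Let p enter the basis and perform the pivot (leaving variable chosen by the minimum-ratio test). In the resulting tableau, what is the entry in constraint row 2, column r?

1/2

Ratio test on column p — row 1: 20/5 = 4; row 2: 7/2 = 7/2. Minimum is 7/2 at row 2 (s_2 leaves); pivot element 2.
Divide row 2 by 2; eliminate column p from the other rows.
In the new row 2, the r entry is the old entry divided by the pivot: 1/2 = 1/2.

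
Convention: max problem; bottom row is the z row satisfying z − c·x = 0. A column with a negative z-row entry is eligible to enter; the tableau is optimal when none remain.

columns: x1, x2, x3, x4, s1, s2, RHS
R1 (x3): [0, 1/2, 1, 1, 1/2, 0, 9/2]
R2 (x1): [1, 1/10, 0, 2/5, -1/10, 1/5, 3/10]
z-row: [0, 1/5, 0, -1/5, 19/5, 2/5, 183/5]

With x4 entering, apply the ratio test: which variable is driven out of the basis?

x1

Column x4 entries and ratios — x3: (9/2)/1 = 9/2; x1: (3/10)/(2/5) = 3/4.
Smallest ratio is 3/4 in the row of x1, so x1 leaves.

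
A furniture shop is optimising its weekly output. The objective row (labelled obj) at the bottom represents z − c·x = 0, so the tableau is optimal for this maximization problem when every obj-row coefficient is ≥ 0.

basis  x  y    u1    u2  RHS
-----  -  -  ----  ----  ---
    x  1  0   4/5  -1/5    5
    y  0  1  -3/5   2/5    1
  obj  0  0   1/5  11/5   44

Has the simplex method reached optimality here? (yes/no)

yes

Every obj-row coefficient is ≥ 0, so the tableau is optimal.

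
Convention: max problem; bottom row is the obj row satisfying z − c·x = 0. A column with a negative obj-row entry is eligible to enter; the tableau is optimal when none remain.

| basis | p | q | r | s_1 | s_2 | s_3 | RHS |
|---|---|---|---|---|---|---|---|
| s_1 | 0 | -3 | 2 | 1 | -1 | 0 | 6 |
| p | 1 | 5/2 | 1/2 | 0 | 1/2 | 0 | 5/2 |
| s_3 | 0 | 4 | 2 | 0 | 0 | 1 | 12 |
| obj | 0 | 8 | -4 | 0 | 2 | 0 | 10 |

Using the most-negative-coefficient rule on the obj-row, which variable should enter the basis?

Negative obj-row entries: r: -4.
The most negative is -4 in column r, so r enters.

r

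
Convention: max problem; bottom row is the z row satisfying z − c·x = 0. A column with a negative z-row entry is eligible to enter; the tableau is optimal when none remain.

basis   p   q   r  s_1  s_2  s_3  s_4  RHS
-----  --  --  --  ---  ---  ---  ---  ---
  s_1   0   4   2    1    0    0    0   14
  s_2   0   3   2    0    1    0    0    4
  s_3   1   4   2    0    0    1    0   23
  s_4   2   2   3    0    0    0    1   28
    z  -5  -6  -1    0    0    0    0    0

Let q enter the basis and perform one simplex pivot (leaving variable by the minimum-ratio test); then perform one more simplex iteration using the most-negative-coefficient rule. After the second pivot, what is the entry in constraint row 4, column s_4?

1/2

Ratio test on column q — row 1: 14/4 = 7/2; row 2: 4/3 = 4/3; row 3: 23/4 = 23/4; row 4: 28/2 = 14. Minimum is 4/3 at row 2 (s_2 leaves); pivot element 3.
Divide row 2 by 3; eliminate column q from the other rows.
Second iteration: most negative z-row entry is -5 in column p, so p enters.
Ratio test on column p — row 1: entry 0 ≤ 0; row 2: entry 0 ≤ 0; row 3: (53/3)/1 = 53/3; row 4: (76/3)/2 = 38/3. Minimum is 38/3 at row 4 (s_4 leaves); pivot element 2.
Divide row 4 by 2; eliminate column p from the other rows.
After both pivots, the entry at constraint row 4, column s_4 is 1/2.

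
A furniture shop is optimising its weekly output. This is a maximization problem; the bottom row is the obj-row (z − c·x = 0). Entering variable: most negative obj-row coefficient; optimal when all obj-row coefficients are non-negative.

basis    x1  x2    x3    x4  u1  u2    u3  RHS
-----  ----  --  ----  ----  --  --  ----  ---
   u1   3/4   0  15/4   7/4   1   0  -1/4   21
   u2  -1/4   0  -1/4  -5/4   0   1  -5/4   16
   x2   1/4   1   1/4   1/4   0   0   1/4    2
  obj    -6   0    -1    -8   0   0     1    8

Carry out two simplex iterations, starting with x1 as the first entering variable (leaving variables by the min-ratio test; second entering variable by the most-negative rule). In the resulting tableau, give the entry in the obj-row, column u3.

9

Ratio test on column x1 — row 1: 21/(3/4) = 28; row 2: entry -1/4 ≤ 0; row 3: 2/(1/4) = 8. Minimum is 8 at row 3 (x2 leaves); pivot element 1/4.
Divide row 3 by 1/4; eliminate column x1 from the other rows.
Second iteration: most negative obj-row entry is -2 in column x4, so x4 enters.
Ratio test on column x4 — row 1: 15/1 = 15; row 2: entry -1 ≤ 0; row 3: 8/1 = 8. Minimum is 8 at row 3 (x1 leaves); pivot element 1.
Divide row 3 by 1; eliminate column x4 from the other rows.
After both pivots, the entry at the obj-row, column u3 is 9.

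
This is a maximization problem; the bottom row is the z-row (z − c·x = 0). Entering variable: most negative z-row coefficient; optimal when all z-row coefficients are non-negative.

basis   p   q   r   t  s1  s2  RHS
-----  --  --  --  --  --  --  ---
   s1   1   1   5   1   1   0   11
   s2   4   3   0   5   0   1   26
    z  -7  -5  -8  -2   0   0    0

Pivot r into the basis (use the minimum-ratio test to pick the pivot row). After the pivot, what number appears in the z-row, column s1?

8/5

Ratio test on column r — row 1: 11/5 = 11/5; row 2: entry 0 ≤ 0. Minimum is 11/5 at row 1 (s1 leaves); pivot element 5.
Divide row 1 by 5; eliminate column r from the other rows.
z-row update in column s1: 0 − (-8)·(1/5) = 8/5.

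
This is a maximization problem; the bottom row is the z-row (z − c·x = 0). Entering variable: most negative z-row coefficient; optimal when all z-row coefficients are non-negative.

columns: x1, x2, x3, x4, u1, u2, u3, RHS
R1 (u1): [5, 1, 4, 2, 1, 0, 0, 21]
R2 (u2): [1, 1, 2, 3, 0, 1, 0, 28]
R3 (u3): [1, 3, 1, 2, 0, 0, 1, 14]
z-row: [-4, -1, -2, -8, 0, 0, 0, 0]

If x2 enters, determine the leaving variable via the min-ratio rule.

u3

Column x2 entries and ratios — u1: 21/1 = 21; u2: 28/1 = 28; u3: 14/3 = 14/3.
Smallest ratio is 14/3 in the row of u3, so u3 leaves.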